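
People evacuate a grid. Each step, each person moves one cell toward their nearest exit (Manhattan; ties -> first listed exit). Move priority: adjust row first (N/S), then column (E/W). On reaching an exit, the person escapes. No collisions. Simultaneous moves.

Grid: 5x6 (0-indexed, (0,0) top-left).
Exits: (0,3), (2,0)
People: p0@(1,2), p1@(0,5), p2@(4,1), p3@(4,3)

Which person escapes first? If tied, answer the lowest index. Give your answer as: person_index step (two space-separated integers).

Answer: 0 2

Derivation:
Step 1: p0:(1,2)->(0,2) | p1:(0,5)->(0,4) | p2:(4,1)->(3,1) | p3:(4,3)->(3,3)
Step 2: p0:(0,2)->(0,3)->EXIT | p1:(0,4)->(0,3)->EXIT | p2:(3,1)->(2,1) | p3:(3,3)->(2,3)
Step 3: p0:escaped | p1:escaped | p2:(2,1)->(2,0)->EXIT | p3:(2,3)->(1,3)
Step 4: p0:escaped | p1:escaped | p2:escaped | p3:(1,3)->(0,3)->EXIT
Exit steps: [2, 2, 3, 4]
First to escape: p0 at step 2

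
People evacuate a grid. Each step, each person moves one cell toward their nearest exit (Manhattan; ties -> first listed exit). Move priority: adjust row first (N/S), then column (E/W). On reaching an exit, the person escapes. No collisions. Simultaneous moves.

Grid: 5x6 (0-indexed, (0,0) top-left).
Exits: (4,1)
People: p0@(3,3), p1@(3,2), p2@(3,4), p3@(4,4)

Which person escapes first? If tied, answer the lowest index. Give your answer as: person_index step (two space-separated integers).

Answer: 1 2

Derivation:
Step 1: p0:(3,3)->(4,3) | p1:(3,2)->(4,2) | p2:(3,4)->(4,4) | p3:(4,4)->(4,3)
Step 2: p0:(4,3)->(4,2) | p1:(4,2)->(4,1)->EXIT | p2:(4,4)->(4,3) | p3:(4,3)->(4,2)
Step 3: p0:(4,2)->(4,1)->EXIT | p1:escaped | p2:(4,3)->(4,2) | p3:(4,2)->(4,1)->EXIT
Step 4: p0:escaped | p1:escaped | p2:(4,2)->(4,1)->EXIT | p3:escaped
Exit steps: [3, 2, 4, 3]
First to escape: p1 at step 2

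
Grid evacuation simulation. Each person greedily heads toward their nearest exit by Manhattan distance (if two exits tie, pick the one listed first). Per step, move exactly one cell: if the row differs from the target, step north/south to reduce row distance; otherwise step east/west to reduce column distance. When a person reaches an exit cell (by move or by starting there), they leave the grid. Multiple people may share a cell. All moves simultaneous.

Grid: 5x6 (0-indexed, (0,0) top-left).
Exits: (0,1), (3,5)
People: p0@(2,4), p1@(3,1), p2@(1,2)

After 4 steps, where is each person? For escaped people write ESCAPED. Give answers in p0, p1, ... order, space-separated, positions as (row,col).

Step 1: p0:(2,4)->(3,4) | p1:(3,1)->(2,1) | p2:(1,2)->(0,2)
Step 2: p0:(3,4)->(3,5)->EXIT | p1:(2,1)->(1,1) | p2:(0,2)->(0,1)->EXIT
Step 3: p0:escaped | p1:(1,1)->(0,1)->EXIT | p2:escaped

ESCAPED ESCAPED ESCAPED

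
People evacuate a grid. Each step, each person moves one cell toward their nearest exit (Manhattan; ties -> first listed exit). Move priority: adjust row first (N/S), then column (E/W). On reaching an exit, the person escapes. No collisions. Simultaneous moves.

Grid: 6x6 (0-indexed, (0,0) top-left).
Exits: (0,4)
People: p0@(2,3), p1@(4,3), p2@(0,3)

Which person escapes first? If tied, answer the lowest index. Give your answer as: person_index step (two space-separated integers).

Answer: 2 1

Derivation:
Step 1: p0:(2,3)->(1,3) | p1:(4,3)->(3,3) | p2:(0,3)->(0,4)->EXIT
Step 2: p0:(1,3)->(0,3) | p1:(3,3)->(2,3) | p2:escaped
Step 3: p0:(0,3)->(0,4)->EXIT | p1:(2,3)->(1,3) | p2:escaped
Step 4: p0:escaped | p1:(1,3)->(0,3) | p2:escaped
Step 5: p0:escaped | p1:(0,3)->(0,4)->EXIT | p2:escaped
Exit steps: [3, 5, 1]
First to escape: p2 at step 1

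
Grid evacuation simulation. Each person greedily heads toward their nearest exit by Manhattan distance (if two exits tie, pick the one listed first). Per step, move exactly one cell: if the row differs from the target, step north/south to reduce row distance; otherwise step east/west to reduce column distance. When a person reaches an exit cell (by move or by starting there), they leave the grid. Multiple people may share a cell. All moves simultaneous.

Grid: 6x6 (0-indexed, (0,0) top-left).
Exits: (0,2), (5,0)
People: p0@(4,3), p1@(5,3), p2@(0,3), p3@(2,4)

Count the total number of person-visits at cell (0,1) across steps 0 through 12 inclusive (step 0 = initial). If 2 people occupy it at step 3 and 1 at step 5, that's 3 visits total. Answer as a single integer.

Step 0: p0@(4,3) p1@(5,3) p2@(0,3) p3@(2,4) -> at (0,1): 0 [-], cum=0
Step 1: p0@(5,3) p1@(5,2) p2@ESC p3@(1,4) -> at (0,1): 0 [-], cum=0
Step 2: p0@(5,2) p1@(5,1) p2@ESC p3@(0,4) -> at (0,1): 0 [-], cum=0
Step 3: p0@(5,1) p1@ESC p2@ESC p3@(0,3) -> at (0,1): 0 [-], cum=0
Step 4: p0@ESC p1@ESC p2@ESC p3@ESC -> at (0,1): 0 [-], cum=0
Total visits = 0

Answer: 0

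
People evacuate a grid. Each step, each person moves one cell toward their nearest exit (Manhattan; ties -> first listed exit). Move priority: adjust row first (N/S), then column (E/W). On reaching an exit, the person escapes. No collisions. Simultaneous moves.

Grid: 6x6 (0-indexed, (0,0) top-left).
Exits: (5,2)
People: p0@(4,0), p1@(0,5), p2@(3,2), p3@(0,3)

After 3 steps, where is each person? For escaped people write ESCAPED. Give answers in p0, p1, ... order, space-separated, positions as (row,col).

Step 1: p0:(4,0)->(5,0) | p1:(0,5)->(1,5) | p2:(3,2)->(4,2) | p3:(0,3)->(1,3)
Step 2: p0:(5,0)->(5,1) | p1:(1,5)->(2,5) | p2:(4,2)->(5,2)->EXIT | p3:(1,3)->(2,3)
Step 3: p0:(5,1)->(5,2)->EXIT | p1:(2,5)->(3,5) | p2:escaped | p3:(2,3)->(3,3)

ESCAPED (3,5) ESCAPED (3,3)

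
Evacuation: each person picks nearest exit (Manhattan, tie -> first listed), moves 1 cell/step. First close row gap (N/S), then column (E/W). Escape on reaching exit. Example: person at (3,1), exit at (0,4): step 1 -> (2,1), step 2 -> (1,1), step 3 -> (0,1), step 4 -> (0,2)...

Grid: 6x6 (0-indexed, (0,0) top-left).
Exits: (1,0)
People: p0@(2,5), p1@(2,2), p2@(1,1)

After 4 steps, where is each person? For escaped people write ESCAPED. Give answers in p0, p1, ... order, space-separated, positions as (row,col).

Step 1: p0:(2,5)->(1,5) | p1:(2,2)->(1,2) | p2:(1,1)->(1,0)->EXIT
Step 2: p0:(1,5)->(1,4) | p1:(1,2)->(1,1) | p2:escaped
Step 3: p0:(1,4)->(1,3) | p1:(1,1)->(1,0)->EXIT | p2:escaped
Step 4: p0:(1,3)->(1,2) | p1:escaped | p2:escaped

(1,2) ESCAPED ESCAPED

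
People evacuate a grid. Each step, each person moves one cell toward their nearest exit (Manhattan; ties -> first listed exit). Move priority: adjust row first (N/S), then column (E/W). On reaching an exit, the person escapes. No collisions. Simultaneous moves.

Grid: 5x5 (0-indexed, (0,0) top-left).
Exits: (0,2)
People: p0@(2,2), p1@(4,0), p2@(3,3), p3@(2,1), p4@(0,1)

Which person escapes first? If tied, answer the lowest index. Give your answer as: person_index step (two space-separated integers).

Answer: 4 1

Derivation:
Step 1: p0:(2,2)->(1,2) | p1:(4,0)->(3,0) | p2:(3,3)->(2,3) | p3:(2,1)->(1,1) | p4:(0,1)->(0,2)->EXIT
Step 2: p0:(1,2)->(0,2)->EXIT | p1:(3,0)->(2,0) | p2:(2,3)->(1,3) | p3:(1,1)->(0,1) | p4:escaped
Step 3: p0:escaped | p1:(2,0)->(1,0) | p2:(1,3)->(0,3) | p3:(0,1)->(0,2)->EXIT | p4:escaped
Step 4: p0:escaped | p1:(1,0)->(0,0) | p2:(0,3)->(0,2)->EXIT | p3:escaped | p4:escaped
Step 5: p0:escaped | p1:(0,0)->(0,1) | p2:escaped | p3:escaped | p4:escaped
Step 6: p0:escaped | p1:(0,1)->(0,2)->EXIT | p2:escaped | p3:escaped | p4:escaped
Exit steps: [2, 6, 4, 3, 1]
First to escape: p4 at step 1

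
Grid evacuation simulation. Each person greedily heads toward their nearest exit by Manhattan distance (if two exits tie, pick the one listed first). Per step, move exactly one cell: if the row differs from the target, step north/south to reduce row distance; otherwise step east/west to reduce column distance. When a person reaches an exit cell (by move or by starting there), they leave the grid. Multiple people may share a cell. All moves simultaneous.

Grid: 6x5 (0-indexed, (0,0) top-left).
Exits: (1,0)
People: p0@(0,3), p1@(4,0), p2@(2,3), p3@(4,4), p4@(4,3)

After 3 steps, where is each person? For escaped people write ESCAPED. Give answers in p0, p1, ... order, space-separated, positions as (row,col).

Step 1: p0:(0,3)->(1,3) | p1:(4,0)->(3,0) | p2:(2,3)->(1,3) | p3:(4,4)->(3,4) | p4:(4,3)->(3,3)
Step 2: p0:(1,3)->(1,2) | p1:(3,0)->(2,0) | p2:(1,3)->(1,2) | p3:(3,4)->(2,4) | p4:(3,3)->(2,3)
Step 3: p0:(1,2)->(1,1) | p1:(2,0)->(1,0)->EXIT | p2:(1,2)->(1,1) | p3:(2,4)->(1,4) | p4:(2,3)->(1,3)

(1,1) ESCAPED (1,1) (1,4) (1,3)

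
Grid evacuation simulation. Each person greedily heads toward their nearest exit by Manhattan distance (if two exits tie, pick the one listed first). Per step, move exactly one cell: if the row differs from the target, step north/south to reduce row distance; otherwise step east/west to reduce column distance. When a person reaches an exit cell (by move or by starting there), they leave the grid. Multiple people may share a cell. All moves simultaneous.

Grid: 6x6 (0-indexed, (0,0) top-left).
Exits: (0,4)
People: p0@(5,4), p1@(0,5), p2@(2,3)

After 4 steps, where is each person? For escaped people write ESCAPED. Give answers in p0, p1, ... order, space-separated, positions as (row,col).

Step 1: p0:(5,4)->(4,4) | p1:(0,5)->(0,4)->EXIT | p2:(2,3)->(1,3)
Step 2: p0:(4,4)->(3,4) | p1:escaped | p2:(1,3)->(0,3)
Step 3: p0:(3,4)->(2,4) | p1:escaped | p2:(0,3)->(0,4)->EXIT
Step 4: p0:(2,4)->(1,4) | p1:escaped | p2:escaped

(1,4) ESCAPED ESCAPED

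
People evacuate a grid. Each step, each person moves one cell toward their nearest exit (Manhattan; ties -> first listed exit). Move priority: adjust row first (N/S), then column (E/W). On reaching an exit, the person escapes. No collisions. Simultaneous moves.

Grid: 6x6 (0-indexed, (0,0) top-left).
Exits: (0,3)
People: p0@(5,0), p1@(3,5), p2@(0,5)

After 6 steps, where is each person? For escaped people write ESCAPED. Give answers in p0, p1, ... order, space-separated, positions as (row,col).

Step 1: p0:(5,0)->(4,0) | p1:(3,5)->(2,5) | p2:(0,5)->(0,4)
Step 2: p0:(4,0)->(3,0) | p1:(2,5)->(1,5) | p2:(0,4)->(0,3)->EXIT
Step 3: p0:(3,0)->(2,0) | p1:(1,5)->(0,5) | p2:escaped
Step 4: p0:(2,0)->(1,0) | p1:(0,5)->(0,4) | p2:escaped
Step 5: p0:(1,0)->(0,0) | p1:(0,4)->(0,3)->EXIT | p2:escaped
Step 6: p0:(0,0)->(0,1) | p1:escaped | p2:escaped

(0,1) ESCAPED ESCAPED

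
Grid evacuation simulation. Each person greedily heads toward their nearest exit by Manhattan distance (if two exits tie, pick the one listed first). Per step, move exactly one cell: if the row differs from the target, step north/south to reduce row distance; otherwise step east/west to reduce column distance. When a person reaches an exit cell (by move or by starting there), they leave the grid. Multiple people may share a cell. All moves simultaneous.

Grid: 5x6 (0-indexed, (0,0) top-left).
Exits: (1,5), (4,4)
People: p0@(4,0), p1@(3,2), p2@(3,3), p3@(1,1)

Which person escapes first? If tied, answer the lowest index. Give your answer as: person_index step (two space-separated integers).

Step 1: p0:(4,0)->(4,1) | p1:(3,2)->(4,2) | p2:(3,3)->(4,3) | p3:(1,1)->(1,2)
Step 2: p0:(4,1)->(4,2) | p1:(4,2)->(4,3) | p2:(4,3)->(4,4)->EXIT | p3:(1,2)->(1,3)
Step 3: p0:(4,2)->(4,3) | p1:(4,3)->(4,4)->EXIT | p2:escaped | p3:(1,3)->(1,4)
Step 4: p0:(4,3)->(4,4)->EXIT | p1:escaped | p2:escaped | p3:(1,4)->(1,5)->EXIT
Exit steps: [4, 3, 2, 4]
First to escape: p2 at step 2

Answer: 2 2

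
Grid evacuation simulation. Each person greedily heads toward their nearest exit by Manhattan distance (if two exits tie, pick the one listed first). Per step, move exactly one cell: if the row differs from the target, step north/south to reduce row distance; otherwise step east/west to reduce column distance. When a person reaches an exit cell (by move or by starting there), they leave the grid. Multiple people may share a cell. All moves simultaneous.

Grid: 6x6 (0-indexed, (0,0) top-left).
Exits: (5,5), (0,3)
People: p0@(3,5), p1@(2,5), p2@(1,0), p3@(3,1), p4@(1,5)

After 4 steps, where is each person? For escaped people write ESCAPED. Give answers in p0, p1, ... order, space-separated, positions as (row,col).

Step 1: p0:(3,5)->(4,5) | p1:(2,5)->(3,5) | p2:(1,0)->(0,0) | p3:(3,1)->(2,1) | p4:(1,5)->(0,5)
Step 2: p0:(4,5)->(5,5)->EXIT | p1:(3,5)->(4,5) | p2:(0,0)->(0,1) | p3:(2,1)->(1,1) | p4:(0,5)->(0,4)
Step 3: p0:escaped | p1:(4,5)->(5,5)->EXIT | p2:(0,1)->(0,2) | p3:(1,1)->(0,1) | p4:(0,4)->(0,3)->EXIT
Step 4: p0:escaped | p1:escaped | p2:(0,2)->(0,3)->EXIT | p3:(0,1)->(0,2) | p4:escaped

ESCAPED ESCAPED ESCAPED (0,2) ESCAPED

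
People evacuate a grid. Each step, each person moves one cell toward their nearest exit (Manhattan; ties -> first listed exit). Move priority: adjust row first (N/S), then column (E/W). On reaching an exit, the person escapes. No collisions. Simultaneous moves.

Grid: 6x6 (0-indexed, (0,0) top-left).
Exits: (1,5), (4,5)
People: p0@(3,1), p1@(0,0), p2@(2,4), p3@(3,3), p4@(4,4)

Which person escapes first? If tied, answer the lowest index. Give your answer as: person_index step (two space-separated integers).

Answer: 4 1

Derivation:
Step 1: p0:(3,1)->(4,1) | p1:(0,0)->(1,0) | p2:(2,4)->(1,4) | p3:(3,3)->(4,3) | p4:(4,4)->(4,5)->EXIT
Step 2: p0:(4,1)->(4,2) | p1:(1,0)->(1,1) | p2:(1,4)->(1,5)->EXIT | p3:(4,3)->(4,4) | p4:escaped
Step 3: p0:(4,2)->(4,3) | p1:(1,1)->(1,2) | p2:escaped | p3:(4,4)->(4,5)->EXIT | p4:escaped
Step 4: p0:(4,3)->(4,4) | p1:(1,2)->(1,3) | p2:escaped | p3:escaped | p4:escaped
Step 5: p0:(4,4)->(4,5)->EXIT | p1:(1,3)->(1,4) | p2:escaped | p3:escaped | p4:escaped
Step 6: p0:escaped | p1:(1,4)->(1,5)->EXIT | p2:escaped | p3:escaped | p4:escaped
Exit steps: [5, 6, 2, 3, 1]
First to escape: p4 at step 1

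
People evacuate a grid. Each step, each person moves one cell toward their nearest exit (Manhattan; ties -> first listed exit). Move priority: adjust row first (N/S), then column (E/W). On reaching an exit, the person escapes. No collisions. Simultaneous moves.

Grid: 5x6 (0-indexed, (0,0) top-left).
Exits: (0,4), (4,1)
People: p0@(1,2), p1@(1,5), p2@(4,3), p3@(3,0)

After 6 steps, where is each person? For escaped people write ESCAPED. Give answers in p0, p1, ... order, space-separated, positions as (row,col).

Step 1: p0:(1,2)->(0,2) | p1:(1,5)->(0,5) | p2:(4,3)->(4,2) | p3:(3,0)->(4,0)
Step 2: p0:(0,2)->(0,3) | p1:(0,5)->(0,4)->EXIT | p2:(4,2)->(4,1)->EXIT | p3:(4,0)->(4,1)->EXIT
Step 3: p0:(0,3)->(0,4)->EXIT | p1:escaped | p2:escaped | p3:escaped

ESCAPED ESCAPED ESCAPED ESCAPED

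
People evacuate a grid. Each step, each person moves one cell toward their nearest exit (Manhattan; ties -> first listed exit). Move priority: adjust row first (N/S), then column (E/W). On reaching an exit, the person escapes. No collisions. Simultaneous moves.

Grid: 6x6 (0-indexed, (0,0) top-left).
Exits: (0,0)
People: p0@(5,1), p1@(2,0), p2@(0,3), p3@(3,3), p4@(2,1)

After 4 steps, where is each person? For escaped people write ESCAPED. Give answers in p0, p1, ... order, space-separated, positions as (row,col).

Step 1: p0:(5,1)->(4,1) | p1:(2,0)->(1,0) | p2:(0,3)->(0,2) | p3:(3,3)->(2,3) | p4:(2,1)->(1,1)
Step 2: p0:(4,1)->(3,1) | p1:(1,0)->(0,0)->EXIT | p2:(0,2)->(0,1) | p3:(2,3)->(1,3) | p4:(1,1)->(0,1)
Step 3: p0:(3,1)->(2,1) | p1:escaped | p2:(0,1)->(0,0)->EXIT | p3:(1,3)->(0,3) | p4:(0,1)->(0,0)->EXIT
Step 4: p0:(2,1)->(1,1) | p1:escaped | p2:escaped | p3:(0,3)->(0,2) | p4:escaped

(1,1) ESCAPED ESCAPED (0,2) ESCAPED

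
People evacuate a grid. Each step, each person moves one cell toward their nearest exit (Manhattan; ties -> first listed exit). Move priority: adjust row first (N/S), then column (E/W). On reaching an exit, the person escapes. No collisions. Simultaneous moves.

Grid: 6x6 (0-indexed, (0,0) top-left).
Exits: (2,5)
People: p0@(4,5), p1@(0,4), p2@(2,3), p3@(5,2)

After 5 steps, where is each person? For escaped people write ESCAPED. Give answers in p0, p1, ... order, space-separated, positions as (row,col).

Step 1: p0:(4,5)->(3,5) | p1:(0,4)->(1,4) | p2:(2,3)->(2,4) | p3:(5,2)->(4,2)
Step 2: p0:(3,5)->(2,5)->EXIT | p1:(1,4)->(2,4) | p2:(2,4)->(2,5)->EXIT | p3:(4,2)->(3,2)
Step 3: p0:escaped | p1:(2,4)->(2,5)->EXIT | p2:escaped | p3:(3,2)->(2,2)
Step 4: p0:escaped | p1:escaped | p2:escaped | p3:(2,2)->(2,3)
Step 5: p0:escaped | p1:escaped | p2:escaped | p3:(2,3)->(2,4)

ESCAPED ESCAPED ESCAPED (2,4)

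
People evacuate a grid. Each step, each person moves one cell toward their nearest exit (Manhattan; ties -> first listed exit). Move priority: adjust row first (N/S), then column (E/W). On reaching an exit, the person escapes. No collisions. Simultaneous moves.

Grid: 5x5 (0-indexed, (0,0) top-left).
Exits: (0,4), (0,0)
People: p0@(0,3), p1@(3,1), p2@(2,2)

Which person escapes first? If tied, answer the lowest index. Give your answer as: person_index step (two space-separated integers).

Step 1: p0:(0,3)->(0,4)->EXIT | p1:(3,1)->(2,1) | p2:(2,2)->(1,2)
Step 2: p0:escaped | p1:(2,1)->(1,1) | p2:(1,2)->(0,2)
Step 3: p0:escaped | p1:(1,1)->(0,1) | p2:(0,2)->(0,3)
Step 4: p0:escaped | p1:(0,1)->(0,0)->EXIT | p2:(0,3)->(0,4)->EXIT
Exit steps: [1, 4, 4]
First to escape: p0 at step 1

Answer: 0 1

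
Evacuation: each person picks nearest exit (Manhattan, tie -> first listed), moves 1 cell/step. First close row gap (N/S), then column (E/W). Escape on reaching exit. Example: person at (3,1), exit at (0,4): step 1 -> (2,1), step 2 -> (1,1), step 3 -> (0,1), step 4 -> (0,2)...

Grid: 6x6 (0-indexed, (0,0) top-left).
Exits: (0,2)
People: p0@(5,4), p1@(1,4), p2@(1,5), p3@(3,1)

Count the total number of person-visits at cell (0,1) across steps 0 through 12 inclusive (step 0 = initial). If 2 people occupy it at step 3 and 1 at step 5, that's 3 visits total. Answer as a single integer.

Answer: 1

Derivation:
Step 0: p0@(5,4) p1@(1,4) p2@(1,5) p3@(3,1) -> at (0,1): 0 [-], cum=0
Step 1: p0@(4,4) p1@(0,4) p2@(0,5) p3@(2,1) -> at (0,1): 0 [-], cum=0
Step 2: p0@(3,4) p1@(0,3) p2@(0,4) p3@(1,1) -> at (0,1): 0 [-], cum=0
Step 3: p0@(2,4) p1@ESC p2@(0,3) p3@(0,1) -> at (0,1): 1 [p3], cum=1
Step 4: p0@(1,4) p1@ESC p2@ESC p3@ESC -> at (0,1): 0 [-], cum=1
Step 5: p0@(0,4) p1@ESC p2@ESC p3@ESC -> at (0,1): 0 [-], cum=1
Step 6: p0@(0,3) p1@ESC p2@ESC p3@ESC -> at (0,1): 0 [-], cum=1
Step 7: p0@ESC p1@ESC p2@ESC p3@ESC -> at (0,1): 0 [-], cum=1
Total visits = 1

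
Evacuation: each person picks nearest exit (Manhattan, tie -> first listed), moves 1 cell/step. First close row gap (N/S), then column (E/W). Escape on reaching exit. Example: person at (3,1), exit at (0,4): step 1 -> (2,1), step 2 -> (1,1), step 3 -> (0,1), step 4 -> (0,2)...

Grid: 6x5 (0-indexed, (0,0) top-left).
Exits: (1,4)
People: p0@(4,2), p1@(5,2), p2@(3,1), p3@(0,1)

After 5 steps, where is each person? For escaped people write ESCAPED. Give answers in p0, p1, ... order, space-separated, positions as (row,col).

Step 1: p0:(4,2)->(3,2) | p1:(5,2)->(4,2) | p2:(3,1)->(2,1) | p3:(0,1)->(1,1)
Step 2: p0:(3,2)->(2,2) | p1:(4,2)->(3,2) | p2:(2,1)->(1,1) | p3:(1,1)->(1,2)
Step 3: p0:(2,2)->(1,2) | p1:(3,2)->(2,2) | p2:(1,1)->(1,2) | p3:(1,2)->(1,3)
Step 4: p0:(1,2)->(1,3) | p1:(2,2)->(1,2) | p2:(1,2)->(1,3) | p3:(1,3)->(1,4)->EXIT
Step 5: p0:(1,3)->(1,4)->EXIT | p1:(1,2)->(1,3) | p2:(1,3)->(1,4)->EXIT | p3:escaped

ESCAPED (1,3) ESCAPED ESCAPED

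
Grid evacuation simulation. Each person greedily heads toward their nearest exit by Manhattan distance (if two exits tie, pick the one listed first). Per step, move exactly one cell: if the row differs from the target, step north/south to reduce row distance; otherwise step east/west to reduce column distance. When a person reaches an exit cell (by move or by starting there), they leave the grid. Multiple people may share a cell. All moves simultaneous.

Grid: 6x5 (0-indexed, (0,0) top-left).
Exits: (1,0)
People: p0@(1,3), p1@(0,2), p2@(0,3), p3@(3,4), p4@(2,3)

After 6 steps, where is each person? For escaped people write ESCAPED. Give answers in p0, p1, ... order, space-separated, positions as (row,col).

Step 1: p0:(1,3)->(1,2) | p1:(0,2)->(1,2) | p2:(0,3)->(1,3) | p3:(3,4)->(2,4) | p4:(2,3)->(1,3)
Step 2: p0:(1,2)->(1,1) | p1:(1,2)->(1,1) | p2:(1,3)->(1,2) | p3:(2,4)->(1,4) | p4:(1,3)->(1,2)
Step 3: p0:(1,1)->(1,0)->EXIT | p1:(1,1)->(1,0)->EXIT | p2:(1,2)->(1,1) | p3:(1,4)->(1,3) | p4:(1,2)->(1,1)
Step 4: p0:escaped | p1:escaped | p2:(1,1)->(1,0)->EXIT | p3:(1,3)->(1,2) | p4:(1,1)->(1,0)->EXIT
Step 5: p0:escaped | p1:escaped | p2:escaped | p3:(1,2)->(1,1) | p4:escaped
Step 6: p0:escaped | p1:escaped | p2:escaped | p3:(1,1)->(1,0)->EXIT | p4:escaped

ESCAPED ESCAPED ESCAPED ESCAPED ESCAPED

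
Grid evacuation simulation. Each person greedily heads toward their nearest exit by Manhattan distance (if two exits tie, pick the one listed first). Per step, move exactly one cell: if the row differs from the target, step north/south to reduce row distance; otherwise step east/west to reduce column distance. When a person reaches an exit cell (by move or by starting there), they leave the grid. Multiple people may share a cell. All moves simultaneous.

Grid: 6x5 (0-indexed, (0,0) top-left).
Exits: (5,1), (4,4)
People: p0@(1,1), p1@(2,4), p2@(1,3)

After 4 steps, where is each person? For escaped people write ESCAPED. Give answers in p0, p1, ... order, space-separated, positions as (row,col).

Step 1: p0:(1,1)->(2,1) | p1:(2,4)->(3,4) | p2:(1,3)->(2,3)
Step 2: p0:(2,1)->(3,1) | p1:(3,4)->(4,4)->EXIT | p2:(2,3)->(3,3)
Step 3: p0:(3,1)->(4,1) | p1:escaped | p2:(3,3)->(4,3)
Step 4: p0:(4,1)->(5,1)->EXIT | p1:escaped | p2:(4,3)->(4,4)->EXIT

ESCAPED ESCAPED ESCAPED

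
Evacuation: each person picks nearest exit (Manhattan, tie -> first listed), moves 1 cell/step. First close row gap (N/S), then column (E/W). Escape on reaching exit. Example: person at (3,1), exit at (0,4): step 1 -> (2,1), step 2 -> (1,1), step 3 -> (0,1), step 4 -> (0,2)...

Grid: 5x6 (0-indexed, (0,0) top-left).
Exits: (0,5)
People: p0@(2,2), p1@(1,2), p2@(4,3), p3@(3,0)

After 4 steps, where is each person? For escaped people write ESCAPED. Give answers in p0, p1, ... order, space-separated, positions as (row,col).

Step 1: p0:(2,2)->(1,2) | p1:(1,2)->(0,2) | p2:(4,3)->(3,3) | p3:(3,0)->(2,0)
Step 2: p0:(1,2)->(0,2) | p1:(0,2)->(0,3) | p2:(3,3)->(2,3) | p3:(2,0)->(1,0)
Step 3: p0:(0,2)->(0,3) | p1:(0,3)->(0,4) | p2:(2,3)->(1,3) | p3:(1,0)->(0,0)
Step 4: p0:(0,3)->(0,4) | p1:(0,4)->(0,5)->EXIT | p2:(1,3)->(0,3) | p3:(0,0)->(0,1)

(0,4) ESCAPED (0,3) (0,1)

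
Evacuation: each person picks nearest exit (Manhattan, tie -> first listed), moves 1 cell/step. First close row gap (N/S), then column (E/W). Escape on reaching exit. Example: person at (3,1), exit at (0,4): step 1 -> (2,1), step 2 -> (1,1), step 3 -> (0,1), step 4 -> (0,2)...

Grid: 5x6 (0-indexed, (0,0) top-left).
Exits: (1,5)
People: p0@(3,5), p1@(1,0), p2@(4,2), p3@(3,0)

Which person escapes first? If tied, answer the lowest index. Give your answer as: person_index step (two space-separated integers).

Step 1: p0:(3,5)->(2,5) | p1:(1,0)->(1,1) | p2:(4,2)->(3,2) | p3:(3,0)->(2,0)
Step 2: p0:(2,5)->(1,5)->EXIT | p1:(1,1)->(1,2) | p2:(3,2)->(2,2) | p3:(2,0)->(1,0)
Step 3: p0:escaped | p1:(1,2)->(1,3) | p2:(2,2)->(1,2) | p3:(1,0)->(1,1)
Step 4: p0:escaped | p1:(1,3)->(1,4) | p2:(1,2)->(1,3) | p3:(1,1)->(1,2)
Step 5: p0:escaped | p1:(1,4)->(1,5)->EXIT | p2:(1,3)->(1,4) | p3:(1,2)->(1,3)
Step 6: p0:escaped | p1:escaped | p2:(1,4)->(1,5)->EXIT | p3:(1,3)->(1,4)
Step 7: p0:escaped | p1:escaped | p2:escaped | p3:(1,4)->(1,5)->EXIT
Exit steps: [2, 5, 6, 7]
First to escape: p0 at step 2

Answer: 0 2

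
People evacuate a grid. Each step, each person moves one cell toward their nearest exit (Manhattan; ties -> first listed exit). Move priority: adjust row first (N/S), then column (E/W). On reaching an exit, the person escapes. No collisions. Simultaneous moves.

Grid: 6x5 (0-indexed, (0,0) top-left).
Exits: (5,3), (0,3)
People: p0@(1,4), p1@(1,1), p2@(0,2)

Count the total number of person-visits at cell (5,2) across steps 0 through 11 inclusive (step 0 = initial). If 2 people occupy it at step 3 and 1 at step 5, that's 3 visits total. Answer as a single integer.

Step 0: p0@(1,4) p1@(1,1) p2@(0,2) -> at (5,2): 0 [-], cum=0
Step 1: p0@(0,4) p1@(0,1) p2@ESC -> at (5,2): 0 [-], cum=0
Step 2: p0@ESC p1@(0,2) p2@ESC -> at (5,2): 0 [-], cum=0
Step 3: p0@ESC p1@ESC p2@ESC -> at (5,2): 0 [-], cum=0
Total visits = 0

Answer: 0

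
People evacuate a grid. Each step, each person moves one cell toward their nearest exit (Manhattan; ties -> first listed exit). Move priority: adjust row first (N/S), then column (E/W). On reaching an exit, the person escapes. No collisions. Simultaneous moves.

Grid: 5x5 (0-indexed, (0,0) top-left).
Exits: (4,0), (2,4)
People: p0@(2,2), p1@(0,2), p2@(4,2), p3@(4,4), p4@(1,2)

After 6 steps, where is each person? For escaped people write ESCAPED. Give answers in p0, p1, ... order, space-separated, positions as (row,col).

Step 1: p0:(2,2)->(2,3) | p1:(0,2)->(1,2) | p2:(4,2)->(4,1) | p3:(4,4)->(3,4) | p4:(1,2)->(2,2)
Step 2: p0:(2,3)->(2,4)->EXIT | p1:(1,2)->(2,2) | p2:(4,1)->(4,0)->EXIT | p3:(3,4)->(2,4)->EXIT | p4:(2,2)->(2,3)
Step 3: p0:escaped | p1:(2,2)->(2,3) | p2:escaped | p3:escaped | p4:(2,3)->(2,4)->EXIT
Step 4: p0:escaped | p1:(2,3)->(2,4)->EXIT | p2:escaped | p3:escaped | p4:escaped

ESCAPED ESCAPED ESCAPED ESCAPED ESCAPED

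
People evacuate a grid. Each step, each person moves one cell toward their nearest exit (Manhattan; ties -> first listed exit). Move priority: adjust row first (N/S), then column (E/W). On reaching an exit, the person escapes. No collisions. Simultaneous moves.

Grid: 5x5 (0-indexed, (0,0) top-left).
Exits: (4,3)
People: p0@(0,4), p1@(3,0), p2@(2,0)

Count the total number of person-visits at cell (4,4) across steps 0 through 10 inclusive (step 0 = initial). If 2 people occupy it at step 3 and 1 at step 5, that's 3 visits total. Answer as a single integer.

Answer: 1

Derivation:
Step 0: p0@(0,4) p1@(3,0) p2@(2,0) -> at (4,4): 0 [-], cum=0
Step 1: p0@(1,4) p1@(4,0) p2@(3,0) -> at (4,4): 0 [-], cum=0
Step 2: p0@(2,4) p1@(4,1) p2@(4,0) -> at (4,4): 0 [-], cum=0
Step 3: p0@(3,4) p1@(4,2) p2@(4,1) -> at (4,4): 0 [-], cum=0
Step 4: p0@(4,4) p1@ESC p2@(4,2) -> at (4,4): 1 [p0], cum=1
Step 5: p0@ESC p1@ESC p2@ESC -> at (4,4): 0 [-], cum=1
Total visits = 1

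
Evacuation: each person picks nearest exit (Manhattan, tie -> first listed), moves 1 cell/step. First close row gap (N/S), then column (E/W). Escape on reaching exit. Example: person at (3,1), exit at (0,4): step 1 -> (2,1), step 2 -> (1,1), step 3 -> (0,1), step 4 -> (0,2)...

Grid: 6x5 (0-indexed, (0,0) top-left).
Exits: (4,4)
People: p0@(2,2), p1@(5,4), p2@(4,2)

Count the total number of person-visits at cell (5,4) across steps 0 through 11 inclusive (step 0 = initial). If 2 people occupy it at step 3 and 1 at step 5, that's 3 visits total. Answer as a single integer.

Step 0: p0@(2,2) p1@(5,4) p2@(4,2) -> at (5,4): 1 [p1], cum=1
Step 1: p0@(3,2) p1@ESC p2@(4,3) -> at (5,4): 0 [-], cum=1
Step 2: p0@(4,2) p1@ESC p2@ESC -> at (5,4): 0 [-], cum=1
Step 3: p0@(4,3) p1@ESC p2@ESC -> at (5,4): 0 [-], cum=1
Step 4: p0@ESC p1@ESC p2@ESC -> at (5,4): 0 [-], cum=1
Total visits = 1

Answer: 1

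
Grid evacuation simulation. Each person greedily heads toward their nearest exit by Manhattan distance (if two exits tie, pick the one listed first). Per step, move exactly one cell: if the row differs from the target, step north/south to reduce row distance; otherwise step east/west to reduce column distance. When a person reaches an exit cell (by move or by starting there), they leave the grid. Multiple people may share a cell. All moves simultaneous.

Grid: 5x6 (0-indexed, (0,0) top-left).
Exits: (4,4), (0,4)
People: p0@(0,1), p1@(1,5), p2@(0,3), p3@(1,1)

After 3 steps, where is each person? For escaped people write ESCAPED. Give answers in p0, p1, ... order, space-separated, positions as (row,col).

Step 1: p0:(0,1)->(0,2) | p1:(1,5)->(0,5) | p2:(0,3)->(0,4)->EXIT | p3:(1,1)->(0,1)
Step 2: p0:(0,2)->(0,3) | p1:(0,5)->(0,4)->EXIT | p2:escaped | p3:(0,1)->(0,2)
Step 3: p0:(0,3)->(0,4)->EXIT | p1:escaped | p2:escaped | p3:(0,2)->(0,3)

ESCAPED ESCAPED ESCAPED (0,3)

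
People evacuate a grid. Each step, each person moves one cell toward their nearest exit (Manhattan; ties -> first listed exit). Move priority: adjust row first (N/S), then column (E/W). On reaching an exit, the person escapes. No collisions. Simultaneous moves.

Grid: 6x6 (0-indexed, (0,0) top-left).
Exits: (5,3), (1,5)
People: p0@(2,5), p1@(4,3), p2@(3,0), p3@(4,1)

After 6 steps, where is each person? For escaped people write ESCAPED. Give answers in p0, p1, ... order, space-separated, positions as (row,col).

Step 1: p0:(2,5)->(1,5)->EXIT | p1:(4,3)->(5,3)->EXIT | p2:(3,0)->(4,0) | p3:(4,1)->(5,1)
Step 2: p0:escaped | p1:escaped | p2:(4,0)->(5,0) | p3:(5,1)->(5,2)
Step 3: p0:escaped | p1:escaped | p2:(5,0)->(5,1) | p3:(5,2)->(5,3)->EXIT
Step 4: p0:escaped | p1:escaped | p2:(5,1)->(5,2) | p3:escaped
Step 5: p0:escaped | p1:escaped | p2:(5,2)->(5,3)->EXIT | p3:escaped

ESCAPED ESCAPED ESCAPED ESCAPED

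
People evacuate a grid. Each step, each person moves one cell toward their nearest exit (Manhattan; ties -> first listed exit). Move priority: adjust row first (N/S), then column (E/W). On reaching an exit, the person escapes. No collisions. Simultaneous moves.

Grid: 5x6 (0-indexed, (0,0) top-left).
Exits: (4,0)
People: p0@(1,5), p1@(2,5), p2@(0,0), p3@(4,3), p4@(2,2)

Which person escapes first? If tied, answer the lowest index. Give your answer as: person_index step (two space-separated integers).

Answer: 3 3

Derivation:
Step 1: p0:(1,5)->(2,5) | p1:(2,5)->(3,5) | p2:(0,0)->(1,0) | p3:(4,3)->(4,2) | p4:(2,2)->(3,2)
Step 2: p0:(2,5)->(3,5) | p1:(3,5)->(4,5) | p2:(1,0)->(2,0) | p3:(4,2)->(4,1) | p4:(3,2)->(4,2)
Step 3: p0:(3,5)->(4,5) | p1:(4,5)->(4,4) | p2:(2,0)->(3,0) | p3:(4,1)->(4,0)->EXIT | p4:(4,2)->(4,1)
Step 4: p0:(4,5)->(4,4) | p1:(4,4)->(4,3) | p2:(3,0)->(4,0)->EXIT | p3:escaped | p4:(4,1)->(4,0)->EXIT
Step 5: p0:(4,4)->(4,3) | p1:(4,3)->(4,2) | p2:escaped | p3:escaped | p4:escaped
Step 6: p0:(4,3)->(4,2) | p1:(4,2)->(4,1) | p2:escaped | p3:escaped | p4:escaped
Step 7: p0:(4,2)->(4,1) | p1:(4,1)->(4,0)->EXIT | p2:escaped | p3:escaped | p4:escaped
Step 8: p0:(4,1)->(4,0)->EXIT | p1:escaped | p2:escaped | p3:escaped | p4:escaped
Exit steps: [8, 7, 4, 3, 4]
First to escape: p3 at step 3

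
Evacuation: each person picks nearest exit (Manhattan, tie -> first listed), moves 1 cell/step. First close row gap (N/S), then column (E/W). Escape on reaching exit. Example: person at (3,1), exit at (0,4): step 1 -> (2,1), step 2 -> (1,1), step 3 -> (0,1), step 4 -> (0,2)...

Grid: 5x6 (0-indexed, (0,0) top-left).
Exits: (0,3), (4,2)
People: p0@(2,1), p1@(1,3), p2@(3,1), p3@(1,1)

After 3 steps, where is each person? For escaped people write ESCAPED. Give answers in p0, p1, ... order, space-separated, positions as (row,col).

Step 1: p0:(2,1)->(3,1) | p1:(1,3)->(0,3)->EXIT | p2:(3,1)->(4,1) | p3:(1,1)->(0,1)
Step 2: p0:(3,1)->(4,1) | p1:escaped | p2:(4,1)->(4,2)->EXIT | p3:(0,1)->(0,2)
Step 3: p0:(4,1)->(4,2)->EXIT | p1:escaped | p2:escaped | p3:(0,2)->(0,3)->EXIT

ESCAPED ESCAPED ESCAPED ESCAPED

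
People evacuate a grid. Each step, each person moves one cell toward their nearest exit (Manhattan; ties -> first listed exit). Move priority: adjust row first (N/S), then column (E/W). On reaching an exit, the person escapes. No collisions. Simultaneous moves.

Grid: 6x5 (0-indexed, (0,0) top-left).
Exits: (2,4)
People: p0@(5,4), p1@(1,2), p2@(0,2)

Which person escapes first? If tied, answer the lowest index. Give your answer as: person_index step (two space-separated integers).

Step 1: p0:(5,4)->(4,4) | p1:(1,2)->(2,2) | p2:(0,2)->(1,2)
Step 2: p0:(4,4)->(3,4) | p1:(2,2)->(2,3) | p2:(1,2)->(2,2)
Step 3: p0:(3,4)->(2,4)->EXIT | p1:(2,3)->(2,4)->EXIT | p2:(2,2)->(2,3)
Step 4: p0:escaped | p1:escaped | p2:(2,3)->(2,4)->EXIT
Exit steps: [3, 3, 4]
First to escape: p0 at step 3

Answer: 0 3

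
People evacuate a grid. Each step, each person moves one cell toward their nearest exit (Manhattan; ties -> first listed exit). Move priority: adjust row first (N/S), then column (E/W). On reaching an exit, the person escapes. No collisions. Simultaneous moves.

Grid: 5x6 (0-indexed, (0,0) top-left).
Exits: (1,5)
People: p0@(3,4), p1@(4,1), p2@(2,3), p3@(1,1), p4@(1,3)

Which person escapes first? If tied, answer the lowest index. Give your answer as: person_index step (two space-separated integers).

Step 1: p0:(3,4)->(2,4) | p1:(4,1)->(3,1) | p2:(2,3)->(1,3) | p3:(1,1)->(1,2) | p4:(1,3)->(1,4)
Step 2: p0:(2,4)->(1,4) | p1:(3,1)->(2,1) | p2:(1,3)->(1,4) | p3:(1,2)->(1,3) | p4:(1,4)->(1,5)->EXIT
Step 3: p0:(1,4)->(1,5)->EXIT | p1:(2,1)->(1,1) | p2:(1,4)->(1,5)->EXIT | p3:(1,3)->(1,4) | p4:escaped
Step 4: p0:escaped | p1:(1,1)->(1,2) | p2:escaped | p3:(1,4)->(1,5)->EXIT | p4:escaped
Step 5: p0:escaped | p1:(1,2)->(1,3) | p2:escaped | p3:escaped | p4:escaped
Step 6: p0:escaped | p1:(1,3)->(1,4) | p2:escaped | p3:escaped | p4:escaped
Step 7: p0:escaped | p1:(1,4)->(1,5)->EXIT | p2:escaped | p3:escaped | p4:escaped
Exit steps: [3, 7, 3, 4, 2]
First to escape: p4 at step 2

Answer: 4 2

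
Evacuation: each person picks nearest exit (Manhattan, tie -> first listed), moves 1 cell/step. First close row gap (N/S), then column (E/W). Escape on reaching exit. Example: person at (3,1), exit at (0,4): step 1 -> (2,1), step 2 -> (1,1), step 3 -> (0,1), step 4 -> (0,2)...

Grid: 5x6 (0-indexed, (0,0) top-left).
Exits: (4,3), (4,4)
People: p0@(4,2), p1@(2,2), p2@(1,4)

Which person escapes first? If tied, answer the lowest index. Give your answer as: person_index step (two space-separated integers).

Step 1: p0:(4,2)->(4,3)->EXIT | p1:(2,2)->(3,2) | p2:(1,4)->(2,4)
Step 2: p0:escaped | p1:(3,2)->(4,2) | p2:(2,4)->(3,4)
Step 3: p0:escaped | p1:(4,2)->(4,3)->EXIT | p2:(3,4)->(4,4)->EXIT
Exit steps: [1, 3, 3]
First to escape: p0 at step 1

Answer: 0 1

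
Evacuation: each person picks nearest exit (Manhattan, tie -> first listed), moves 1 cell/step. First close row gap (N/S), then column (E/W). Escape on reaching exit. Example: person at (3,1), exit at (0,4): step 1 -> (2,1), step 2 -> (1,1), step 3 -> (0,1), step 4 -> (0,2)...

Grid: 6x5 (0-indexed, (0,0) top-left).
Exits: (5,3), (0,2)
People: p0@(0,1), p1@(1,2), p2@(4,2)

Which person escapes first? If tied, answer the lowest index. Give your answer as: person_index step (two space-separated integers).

Step 1: p0:(0,1)->(0,2)->EXIT | p1:(1,2)->(0,2)->EXIT | p2:(4,2)->(5,2)
Step 2: p0:escaped | p1:escaped | p2:(5,2)->(5,3)->EXIT
Exit steps: [1, 1, 2]
First to escape: p0 at step 1

Answer: 0 1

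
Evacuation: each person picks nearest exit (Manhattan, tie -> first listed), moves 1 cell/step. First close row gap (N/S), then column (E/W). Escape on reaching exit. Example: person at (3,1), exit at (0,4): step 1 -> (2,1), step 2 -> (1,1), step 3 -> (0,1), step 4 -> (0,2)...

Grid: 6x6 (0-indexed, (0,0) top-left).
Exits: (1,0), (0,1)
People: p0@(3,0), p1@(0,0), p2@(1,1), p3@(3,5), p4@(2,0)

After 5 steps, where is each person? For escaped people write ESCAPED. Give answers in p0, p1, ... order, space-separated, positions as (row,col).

Step 1: p0:(3,0)->(2,0) | p1:(0,0)->(1,0)->EXIT | p2:(1,1)->(1,0)->EXIT | p3:(3,5)->(2,5) | p4:(2,0)->(1,0)->EXIT
Step 2: p0:(2,0)->(1,0)->EXIT | p1:escaped | p2:escaped | p3:(2,5)->(1,5) | p4:escaped
Step 3: p0:escaped | p1:escaped | p2:escaped | p3:(1,5)->(1,4) | p4:escaped
Step 4: p0:escaped | p1:escaped | p2:escaped | p3:(1,4)->(1,3) | p4:escaped
Step 5: p0:escaped | p1:escaped | p2:escaped | p3:(1,3)->(1,2) | p4:escaped

ESCAPED ESCAPED ESCAPED (1,2) ESCAPED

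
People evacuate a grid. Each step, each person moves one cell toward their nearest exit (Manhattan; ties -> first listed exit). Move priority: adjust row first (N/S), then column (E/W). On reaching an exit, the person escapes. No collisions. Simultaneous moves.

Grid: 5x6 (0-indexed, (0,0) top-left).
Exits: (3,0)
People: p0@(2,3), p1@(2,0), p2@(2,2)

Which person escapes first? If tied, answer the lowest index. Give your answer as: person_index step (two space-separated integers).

Step 1: p0:(2,3)->(3,3) | p1:(2,0)->(3,0)->EXIT | p2:(2,2)->(3,2)
Step 2: p0:(3,3)->(3,2) | p1:escaped | p2:(3,2)->(3,1)
Step 3: p0:(3,2)->(3,1) | p1:escaped | p2:(3,1)->(3,0)->EXIT
Step 4: p0:(3,1)->(3,0)->EXIT | p1:escaped | p2:escaped
Exit steps: [4, 1, 3]
First to escape: p1 at step 1

Answer: 1 1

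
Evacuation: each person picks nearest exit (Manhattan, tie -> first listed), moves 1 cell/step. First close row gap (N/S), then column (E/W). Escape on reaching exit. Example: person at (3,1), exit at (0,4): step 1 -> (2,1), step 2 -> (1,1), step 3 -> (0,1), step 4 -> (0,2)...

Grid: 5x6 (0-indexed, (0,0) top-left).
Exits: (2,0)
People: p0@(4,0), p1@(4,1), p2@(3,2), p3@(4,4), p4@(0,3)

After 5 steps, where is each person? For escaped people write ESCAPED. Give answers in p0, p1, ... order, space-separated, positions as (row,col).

Step 1: p0:(4,0)->(3,0) | p1:(4,1)->(3,1) | p2:(3,2)->(2,2) | p3:(4,4)->(3,4) | p4:(0,3)->(1,3)
Step 2: p0:(3,0)->(2,0)->EXIT | p1:(3,1)->(2,1) | p2:(2,2)->(2,1) | p3:(3,4)->(2,4) | p4:(1,3)->(2,3)
Step 3: p0:escaped | p1:(2,1)->(2,0)->EXIT | p2:(2,1)->(2,0)->EXIT | p3:(2,4)->(2,3) | p4:(2,3)->(2,2)
Step 4: p0:escaped | p1:escaped | p2:escaped | p3:(2,3)->(2,2) | p4:(2,2)->(2,1)
Step 5: p0:escaped | p1:escaped | p2:escaped | p3:(2,2)->(2,1) | p4:(2,1)->(2,0)->EXIT

ESCAPED ESCAPED ESCAPED (2,1) ESCAPED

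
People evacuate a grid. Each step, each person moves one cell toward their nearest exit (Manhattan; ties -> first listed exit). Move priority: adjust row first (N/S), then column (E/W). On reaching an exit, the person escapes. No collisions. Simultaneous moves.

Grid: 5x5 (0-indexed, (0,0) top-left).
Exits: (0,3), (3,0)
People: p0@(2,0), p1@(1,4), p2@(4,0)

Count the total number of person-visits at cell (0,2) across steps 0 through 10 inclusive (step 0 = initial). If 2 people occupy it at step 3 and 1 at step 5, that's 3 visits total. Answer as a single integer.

Step 0: p0@(2,0) p1@(1,4) p2@(4,0) -> at (0,2): 0 [-], cum=0
Step 1: p0@ESC p1@(0,4) p2@ESC -> at (0,2): 0 [-], cum=0
Step 2: p0@ESC p1@ESC p2@ESC -> at (0,2): 0 [-], cum=0
Total visits = 0

Answer: 0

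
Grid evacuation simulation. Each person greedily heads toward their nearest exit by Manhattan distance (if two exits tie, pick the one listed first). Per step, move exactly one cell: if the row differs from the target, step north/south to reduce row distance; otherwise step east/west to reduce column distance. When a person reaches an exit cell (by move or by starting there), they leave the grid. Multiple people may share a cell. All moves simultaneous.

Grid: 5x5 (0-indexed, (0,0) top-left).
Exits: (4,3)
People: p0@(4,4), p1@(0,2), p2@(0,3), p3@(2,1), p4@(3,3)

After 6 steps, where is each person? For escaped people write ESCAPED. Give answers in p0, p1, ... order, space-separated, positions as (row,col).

Step 1: p0:(4,4)->(4,3)->EXIT | p1:(0,2)->(1,2) | p2:(0,3)->(1,3) | p3:(2,1)->(3,1) | p4:(3,3)->(4,3)->EXIT
Step 2: p0:escaped | p1:(1,2)->(2,2) | p2:(1,3)->(2,3) | p3:(3,1)->(4,1) | p4:escaped
Step 3: p0:escaped | p1:(2,2)->(3,2) | p2:(2,3)->(3,3) | p3:(4,1)->(4,2) | p4:escaped
Step 4: p0:escaped | p1:(3,2)->(4,2) | p2:(3,3)->(4,3)->EXIT | p3:(4,2)->(4,3)->EXIT | p4:escaped
Step 5: p0:escaped | p1:(4,2)->(4,3)->EXIT | p2:escaped | p3:escaped | p4:escaped

ESCAPED ESCAPED ESCAPED ESCAPED ESCAPED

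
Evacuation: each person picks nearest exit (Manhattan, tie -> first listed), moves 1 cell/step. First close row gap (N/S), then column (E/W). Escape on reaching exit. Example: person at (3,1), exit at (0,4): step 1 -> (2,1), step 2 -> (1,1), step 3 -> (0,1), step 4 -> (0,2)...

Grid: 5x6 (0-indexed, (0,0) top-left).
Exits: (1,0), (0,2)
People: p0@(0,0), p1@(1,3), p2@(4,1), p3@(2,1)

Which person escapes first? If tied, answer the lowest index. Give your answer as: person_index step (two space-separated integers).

Step 1: p0:(0,0)->(1,0)->EXIT | p1:(1,3)->(0,3) | p2:(4,1)->(3,1) | p3:(2,1)->(1,1)
Step 2: p0:escaped | p1:(0,3)->(0,2)->EXIT | p2:(3,1)->(2,1) | p3:(1,1)->(1,0)->EXIT
Step 3: p0:escaped | p1:escaped | p2:(2,1)->(1,1) | p3:escaped
Step 4: p0:escaped | p1:escaped | p2:(1,1)->(1,0)->EXIT | p3:escaped
Exit steps: [1, 2, 4, 2]
First to escape: p0 at step 1

Answer: 0 1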